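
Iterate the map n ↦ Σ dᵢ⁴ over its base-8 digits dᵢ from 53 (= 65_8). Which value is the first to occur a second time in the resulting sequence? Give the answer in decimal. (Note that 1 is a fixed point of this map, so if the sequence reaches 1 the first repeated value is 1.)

257

53 = (6,5)_8 → 6⁴ + 5⁴ = 1296 + 625 = 1921
1921 = (3,6,0,1)_8 → 3⁴ + 6⁴ + 0⁴ + 1⁴ = 81 + 1296 + 0 + 1 = 1378
1378 = (2,5,4,2)_8 → 2⁴ + 5⁴ + 4⁴ + 2⁴ = 16 + 625 + 256 + 16 = 913
913 = (1,6,2,1)_8 → 1⁴ + 6⁴ + 2⁴ + 1⁴ = 1 + 1296 + 16 + 1 = 1314
1314 = (2,4,4,2)_8 → 2⁴ + 4⁴ + 4⁴ + 2⁴ = 16 + 256 + 256 + 16 = 544
544 = (1,0,4,0)_8 → 1⁴ + 0⁴ + 4⁴ + 0⁴ = 1 + 0 + 256 + 0 = 257
257 = (4,0,1)_8 → 4⁴ + 0⁴ + 1⁴ = 256 + 0 + 1 = 257  — 257 already appeared earlier.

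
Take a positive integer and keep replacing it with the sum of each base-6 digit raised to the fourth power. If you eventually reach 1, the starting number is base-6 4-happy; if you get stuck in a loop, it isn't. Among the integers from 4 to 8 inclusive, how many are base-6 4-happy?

4: 4 → 256 → 258 → 3 → 81 → 98 → 288 → 17 → 641 → 1522 → 259 → 4  — not base-6 4-happy
5: 5 → 625 → 658 → 338 → 114 → 82 → 273 → 164 → 353 → 963 → 609 → 978 → 338  — not base-6 4-happy
6: 6 → 1  — base-6 4-happy
7: 7 → 2 → 16 → 272 → 99 → 353 → 963 → 609 → 978 → 338 → 114 → 82 → 273 → 164 → 353  — not base-6 4-happy
8: 8 → 17 → 641 → 1522 → 259 → 4 → 256 → 258 → 3 → 81 → 98 → 288 → 17  — not base-6 4-happy
base-6 4-happy: 6

1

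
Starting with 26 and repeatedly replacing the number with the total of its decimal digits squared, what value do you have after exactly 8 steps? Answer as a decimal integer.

20

26 → 2² + 6² = 4 + 36 = 40
40 → 4² + 0² = 16 + 0 = 16
16 → 1² + 6² = 1 + 36 = 37
37 → 3² + 7² = 9 + 49 = 58
58 → 5² + 8² = 25 + 64 = 89
89 → 8² + 9² = 64 + 81 = 145
145 → 1² + 4² + 5² = 1 + 16 + 25 = 42
42 → 4² + 2² = 16 + 4 = 20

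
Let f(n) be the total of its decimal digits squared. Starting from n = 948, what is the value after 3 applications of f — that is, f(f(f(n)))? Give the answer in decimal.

948 → 9² + 4² + 8² = 161
161 → 1² + 6² + 1² = 38
38 → 3² + 8² = 73

73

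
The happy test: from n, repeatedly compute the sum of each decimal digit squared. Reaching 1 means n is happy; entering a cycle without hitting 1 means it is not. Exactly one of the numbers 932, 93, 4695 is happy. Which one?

932: 932 → 94 → 97 → 130 → 10 → 1  — reaches 1 (happy)
93: 93 → 90 → 81 → 65 → 61 → 37 → 58 → 89 → 145 → 42 → 20 → 4 → 16 → 37  — repeats 37 (not happy)
4695: 4695 → 158 → 90 → 81 → 65 → 61 → 37 → 58 → 89 → 145 → 42 → 20 → 4 → 16 → 37  — repeats 37 (not happy)

932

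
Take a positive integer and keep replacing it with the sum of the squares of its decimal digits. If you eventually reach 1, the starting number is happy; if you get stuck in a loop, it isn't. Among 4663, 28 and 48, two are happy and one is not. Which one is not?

48

4663: 4663 → 97 → 130 → 10 → 1  — reaches 1 (happy)
28: 28 → 68 → 100 → 1  — reaches 1 (happy)
48: 48 → 80 → 64 → 52 → 29 → 85 → 89 → 145 → 42 → 20 → 4 → 16 → 37 → 58 → 89  — repeats 89 (not happy)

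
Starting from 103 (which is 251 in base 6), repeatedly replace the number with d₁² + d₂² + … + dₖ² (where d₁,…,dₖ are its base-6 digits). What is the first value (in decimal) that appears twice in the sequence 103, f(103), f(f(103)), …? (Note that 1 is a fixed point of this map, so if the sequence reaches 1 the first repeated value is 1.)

25

103 = (2,5,1)_6 → 2² + 5² + 1² = 4 + 25 + 1 = 30
30 = (5,0)_6 → 5² + 0² = 25 + 0 = 25
25 = (4,1)_6 → 4² + 1² = 16 + 1 = 17
17 = (2,5)_6 → 2² + 5² = 4 + 25 = 29
29 = (4,5)_6 → 4² + 5² = 16 + 25 = 41
41 = (1,0,5)_6 → 1² + 0² + 5² = 1 + 0 + 25 = 26
26 = (4,2)_6 → 4² + 2² = 16 + 4 = 20
20 = (3,2)_6 → 3² + 2² = 9 + 4 = 13
13 = (2,1)_6 → 2² + 1² = 4 + 1 = 5
5 = (5)_6 → 5² = 25  — 25 already appeared earlier.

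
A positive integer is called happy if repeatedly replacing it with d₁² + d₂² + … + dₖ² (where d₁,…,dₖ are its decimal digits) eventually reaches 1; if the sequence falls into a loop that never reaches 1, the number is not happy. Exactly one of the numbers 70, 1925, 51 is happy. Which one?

70

70: 70 → 49 → 97 → 130 → 10 → 1  — reaches 1 (happy)
1925: 1925 → 111 → 3 → 9 → 81 → 65 → 61 → 37 → 58 → 89 → 145 → 42 → 20 → 4 → 16 → 37  — repeats 37 (not happy)
51: 51 → 26 → 40 → 16 → 37 → 58 → 89 → 145 → 42 → 20 → 4 → 16  — repeats 16 (not happy)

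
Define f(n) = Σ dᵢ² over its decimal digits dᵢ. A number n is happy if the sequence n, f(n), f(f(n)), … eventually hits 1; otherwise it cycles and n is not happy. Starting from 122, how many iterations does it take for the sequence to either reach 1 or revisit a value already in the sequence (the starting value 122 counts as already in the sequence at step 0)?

13

122 → 1² + 2² + 2² = 1 + 4 + 4 = 9
9 → 9² = 81
81 → 8² + 1² = 64 + 1 = 65
65 → 6² + 5² = 36 + 25 = 61
61 → 6² + 1² = 36 + 1 = 37
37 → 3² + 7² = 9 + 49 = 58
58 → 5² + 8² = 25 + 64 = 89
89 → 8² + 9² = 64 + 81 = 145
145 → 1² + 4² + 5² = 1 + 16 + 25 = 42
42 → 4² + 2² = 16 + 4 = 20
20 → 2² + 0² = 4 + 0 = 4
4 → 4² = 16
16 → 1² + 6² = 1 + 36 = 37  — 37 repeats.
That took 13 steps.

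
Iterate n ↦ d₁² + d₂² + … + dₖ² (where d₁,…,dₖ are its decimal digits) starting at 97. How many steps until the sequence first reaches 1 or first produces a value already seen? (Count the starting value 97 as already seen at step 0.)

97 → 130
130 → 10
10 → 1  — reached 1.
That took 3 steps.

3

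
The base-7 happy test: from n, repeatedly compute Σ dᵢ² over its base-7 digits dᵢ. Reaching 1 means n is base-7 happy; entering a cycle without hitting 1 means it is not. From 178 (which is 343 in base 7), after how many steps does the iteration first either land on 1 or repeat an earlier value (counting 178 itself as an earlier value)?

178 = (3,4,3)_7 → 3² + 4² + 3² = 34
34 = (4,6)_7 → 4² + 6² = 52
52 = (1,0,3)_7 → 1² + 0² + 3² = 10
10 = (1,3)_7 → 1² + 3² = 10  — 10 repeats.
That took 4 steps.

4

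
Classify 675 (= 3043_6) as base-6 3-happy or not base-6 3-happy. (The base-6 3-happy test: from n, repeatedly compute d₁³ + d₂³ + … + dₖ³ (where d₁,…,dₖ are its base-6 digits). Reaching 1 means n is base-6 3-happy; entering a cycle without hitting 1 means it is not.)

675 = (3,0,4,3)_6 → 3³ + 0³ + 4³ + 3³ = 27 + 0 + 64 + 27 = 118
118 = (3,1,4)_6 → 3³ + 1³ + 4³ = 27 + 1 + 64 = 92
92 = (2,3,2)_6 → 2³ + 3³ + 2³ = 8 + 27 + 8 = 43
43 = (1,1,1)_6 → 1³ + 1³ + 1³ = 1 + 1 + 1 = 3
3 = (3)_6 → 3³ = 27
27 = (4,3)_6 → 4³ + 3³ = 64 + 27 = 91
91 = (2,3,1)_6 → 2³ + 3³ + 1³ = 8 + 27 + 1 = 36
36 = (1,0,0)_6 → 1³ + 0³ + 0³ = 1 + 0 + 0 = 1  — reached 1.

base-6 3-happy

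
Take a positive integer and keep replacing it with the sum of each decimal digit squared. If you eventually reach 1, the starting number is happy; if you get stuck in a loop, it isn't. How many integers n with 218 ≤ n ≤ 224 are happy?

218: 218 → 69 → 117 → 51 → 26 → 40 → 16 → 37 → 58 → 89 → 145 → 42 → 20 → 4 → 16  (repeats 16)
219: 219 → 86 → 100 → 1  (reaches 1)
220: 220 → 8 → 64 → 52 → 29 → 85 → 89 → 145 → 42 → 20 → 4 → 16 → 37 → 58 → 89  (repeats 89)
221: 221 → 9 → 81 → 65 → 61 → 37 → 58 → 89 → 145 → 42 → 20 → 4 → 16 → 37  (repeats 37)
222: 222 → 12 → 5 → 25 → 29 → 85 → 89 → 145 → 42 → 20 → 4 → 16 → 37 → 58 → 89  (repeats 89)
223: 223 → 17 → 50 → 25 → 29 → 85 → 89 → 145 → 42 → 20 → 4 → 16 → 37 → 58 → 89  (repeats 89)
224: 224 → 24 → 20 → 4 → 16 → 37 → 58 → 89 → 145 → 42 → 20  (repeats 20)
happy: 219

1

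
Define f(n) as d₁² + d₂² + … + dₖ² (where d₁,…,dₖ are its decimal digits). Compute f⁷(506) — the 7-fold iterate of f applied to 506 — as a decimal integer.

506 → 61
61 → 37
37 → 58
58 → 89
89 → 145
145 → 42
42 → 20

20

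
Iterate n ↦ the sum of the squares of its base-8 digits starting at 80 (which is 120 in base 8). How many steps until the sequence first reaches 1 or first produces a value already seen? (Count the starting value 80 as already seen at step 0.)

80 = (1,2,0)_8 → 1² + 2² + 0² = 1 + 4 + 0 = 5
5 = (5)_8 → 5² = 25
25 = (3,1)_8 → 3² + 1² = 9 + 1 = 10
10 = (1,2)_8 → 1² + 2² = 1 + 4 = 5  — 5 repeats.
That took 4 steps.

4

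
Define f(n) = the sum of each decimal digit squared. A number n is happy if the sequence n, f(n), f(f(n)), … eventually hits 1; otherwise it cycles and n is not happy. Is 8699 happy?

8699 → 8² + 6² + 9² + 9² = 64 + 36 + 81 + 81 = 262
262 → 2² + 6² + 2² = 4 + 36 + 4 = 44
44 → 4² + 4² = 16 + 16 = 32
32 → 3² + 2² = 9 + 4 = 13
13 → 1² + 3² = 1 + 9 = 10
10 → 1² + 0² = 1 + 0 = 1  — reached 1.

happy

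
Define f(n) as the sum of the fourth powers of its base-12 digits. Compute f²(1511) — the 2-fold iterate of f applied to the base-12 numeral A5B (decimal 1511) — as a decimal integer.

4339

1511 = (10,5,11)_12 → 10⁴ + 5⁴ + 11⁴ = 10000 + 625 + 14641 = 25266
25266 = (1,2,7,5,6)_12 → 1⁴ + 2⁴ + 7⁴ + 5⁴ + 6⁴ = 1 + 16 + 2401 + 625 + 1296 = 4339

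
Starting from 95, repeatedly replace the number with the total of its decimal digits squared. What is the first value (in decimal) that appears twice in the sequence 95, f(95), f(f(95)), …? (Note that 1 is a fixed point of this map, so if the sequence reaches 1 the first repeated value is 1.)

95 → 9² + 5² = 106
106 → 1² + 0² + 6² = 37
37 → 3² + 7² = 58
58 → 5² + 8² = 89
89 → 8² + 9² = 145
145 → 1² + 4² + 5² = 42
42 → 4² + 2² = 20
20 → 2² + 0² = 4
4 → 4² = 16
16 → 1² + 6² = 37  — 37 already appeared earlier.

37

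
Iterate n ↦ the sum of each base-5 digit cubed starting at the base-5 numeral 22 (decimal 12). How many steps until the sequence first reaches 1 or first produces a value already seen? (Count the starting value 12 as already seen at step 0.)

12 = (2,2)_5 → 2³ + 2³ = 8 + 8 = 16
16 = (3,1)_5 → 3³ + 1³ = 27 + 1 = 28
28 = (1,0,3)_5 → 1³ + 0³ + 3³ = 1 + 0 + 27 = 28  — 28 repeats.
That took 3 steps.

3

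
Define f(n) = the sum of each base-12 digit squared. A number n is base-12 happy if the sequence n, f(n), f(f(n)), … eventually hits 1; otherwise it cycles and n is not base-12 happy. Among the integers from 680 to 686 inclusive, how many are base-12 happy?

680: 680 → 144 → 1  (reaches 1)
681: 681 → 161 → 27 → 13 → 2 → 4 → 16 → 17 → 26 → 8 → 64 → 41 → 34 → 104 → 128 → 164 → 66 → 61 → 26  (repeats 26)
682: 682 → 180 → 10 → 100 → 80 → 100  (repeats 100)
683: 683 → 201 → 98 → 68 → 89 → 74 → 40 → 25 → 5 → 25  (repeats 25)
684: 684 → 97 → 65 → 50 → 20 → 65  (repeats 65)
685: 685 → 98 → 68 → 89 → 74 → 40 → 25 → 5 → 25  (repeats 25)
686: 686 → 101 → 89 → 74 → 40 → 25 → 5 → 25  (repeats 25)
base-12 happy: 680

1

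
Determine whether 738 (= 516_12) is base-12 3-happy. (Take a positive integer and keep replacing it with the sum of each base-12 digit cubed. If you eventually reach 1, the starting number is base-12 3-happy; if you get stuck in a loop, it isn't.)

not base-12 3-happy

738 = (5,1,6)_12 → 5³ + 1³ + 6³ = 125 + 1 + 216 = 342
342 = (2,4,6)_12 → 2³ + 4³ + 6³ = 8 + 64 + 216 = 288
288 = (2,0,0)_12 → 2³ + 0³ + 0³ = 8 + 0 + 0 = 8
8 = (8)_12 → 8³ = 512
512 = (3,6,8)_12 → 3³ + 6³ + 8³ = 27 + 216 + 512 = 755
755 = (5,2,11)_12 → 5³ + 2³ + 11³ = 125 + 8 + 1331 = 1464
1464 = (10,2,0)_12 → 10³ + 2³ + 0³ = 1000 + 8 + 0 = 1008
1008 = (7,0,0)_12 → 7³ + 0³ + 0³ = 343 + 0 + 0 = 343
343 = (2,4,7)_12 → 2³ + 4³ + 7³ = 8 + 64 + 343 = 415
415 = (2,10,7)_12 → 2³ + 10³ + 7³ = 8 + 1000 + 343 = 1351
1351 = (9,4,7)_12 → 9³ + 4³ + 7³ = 729 + 64 + 343 = 1136
1136 = (7,10,8)_12 → 7³ + 10³ + 8³ = 343 + 1000 + 512 = 1855
1855 = (1,0,10,7)_12 → 1³ + 0³ + 10³ + 7³ = 1 + 0 + 1000 + 343 = 1344
1344 = (9,4,0)_12 → 9³ + 4³ + 0³ = 729 + 64 + 0 = 793
793 = (5,6,1)_12 → 5³ + 6³ + 1³ = 125 + 216 + 1 = 342  — 342 already seen; the sequence cycles without reaching 1.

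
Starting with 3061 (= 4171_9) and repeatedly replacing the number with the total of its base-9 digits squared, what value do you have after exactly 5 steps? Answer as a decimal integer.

65

3061 = (4,1,7,1)_9 → 4² + 1² + 7² + 1² = 16 + 1 + 49 + 1 = 67
67 = (7,4)_9 → 7² + 4² = 49 + 16 = 65
65 = (7,2)_9 → 7² + 2² = 49 + 4 = 53
53 = (5,8)_9 → 5² + 8² = 25 + 64 = 89
89 = (1,0,8)_9 → 1² + 0² + 8² = 1 + 0 + 64 = 65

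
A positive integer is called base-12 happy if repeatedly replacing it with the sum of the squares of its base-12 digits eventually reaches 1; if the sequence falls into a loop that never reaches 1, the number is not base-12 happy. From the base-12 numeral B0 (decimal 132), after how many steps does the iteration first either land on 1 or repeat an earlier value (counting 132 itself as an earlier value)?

132 = (11,0)_12 → 11² + 0² = 121 + 0 = 121
121 = (10,1)_12 → 10² + 1² = 100 + 1 = 101
101 = (8,5)_12 → 8² + 5² = 64 + 25 = 89
89 = (7,5)_12 → 7² + 5² = 49 + 25 = 74
74 = (6,2)_12 → 6² + 2² = 36 + 4 = 40
40 = (3,4)_12 → 3² + 4² = 9 + 16 = 25
25 = (2,1)_12 → 2² + 1² = 4 + 1 = 5
5 = (5)_12 → 5² = 25  — 25 repeats.
That took 8 steps.

8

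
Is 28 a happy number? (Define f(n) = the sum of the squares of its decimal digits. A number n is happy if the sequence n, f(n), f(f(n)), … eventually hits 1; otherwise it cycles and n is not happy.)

happy

28 → 2² + 8² = 4 + 64 = 68
68 → 6² + 8² = 36 + 64 = 100
100 → 1² + 0² + 0² = 1 + 0 + 0 = 1  — reached 1.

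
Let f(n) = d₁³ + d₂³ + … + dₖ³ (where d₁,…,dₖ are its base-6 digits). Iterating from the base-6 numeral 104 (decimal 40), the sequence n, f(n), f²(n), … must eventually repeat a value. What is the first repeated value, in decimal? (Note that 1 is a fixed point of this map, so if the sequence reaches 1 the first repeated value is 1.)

40 = (1,0,4)_6 → 1³ + 0³ + 4³ = 65
65 = (1,4,5)_6 → 1³ + 4³ + 5³ = 190
190 = (5,1,4)_6 → 5³ + 1³ + 4³ = 190  — 190 already appeared earlier.

190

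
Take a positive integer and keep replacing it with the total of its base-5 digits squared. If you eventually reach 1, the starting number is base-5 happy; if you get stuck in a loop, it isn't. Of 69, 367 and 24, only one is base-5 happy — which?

367

69: 69 → 29 → 17 → 13 → 13  — repeats 13 (not base-5 happy)
367: 367 → 33 → 11 → 5 → 1  — reaches 1 (base-5 happy)
24: 24 → 32 → 6 → 2 → 4 → 16 → 10 → 4  — repeats 4 (not base-5 happy)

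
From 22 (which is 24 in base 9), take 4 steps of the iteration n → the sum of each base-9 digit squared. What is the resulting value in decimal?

22 = (2,4)_9 → 2² + 4² = 4 + 16 = 20
20 = (2,2)_9 → 2² + 2² = 4 + 4 = 8
8 = (8)_9 → 8² = 64
64 = (7,1)_9 → 7² + 1² = 49 + 1 = 50

50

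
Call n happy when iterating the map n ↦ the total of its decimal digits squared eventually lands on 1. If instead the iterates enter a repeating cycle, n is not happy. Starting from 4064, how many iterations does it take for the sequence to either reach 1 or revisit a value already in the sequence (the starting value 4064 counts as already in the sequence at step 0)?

3

4064 → 68
68 → 100
100 → 1  — reached 1.
That took 3 steps.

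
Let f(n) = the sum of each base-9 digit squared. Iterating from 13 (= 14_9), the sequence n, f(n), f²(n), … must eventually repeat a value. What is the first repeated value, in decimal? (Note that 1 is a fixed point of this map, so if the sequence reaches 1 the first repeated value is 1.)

65

13 = (1,4)_9 → 1² + 4² = 17
17 = (1,8)_9 → 1² + 8² = 65
65 = (7,2)_9 → 7² + 2² = 53
53 = (5,8)_9 → 5² + 8² = 89
89 = (1,0,8)_9 → 1² + 0² + 8² = 65  — 65 already appeared earlier.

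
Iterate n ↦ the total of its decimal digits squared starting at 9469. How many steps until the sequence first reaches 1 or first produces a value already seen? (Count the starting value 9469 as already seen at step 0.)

9469 → 214
214 → 21
21 → 5
5 → 25
25 → 29
29 → 85
85 → 89
89 → 145
145 → 42
42 → 20
20 → 4
4 → 16
16 → 37
37 → 58
58 → 89  — 89 repeats.
That took 15 steps.

15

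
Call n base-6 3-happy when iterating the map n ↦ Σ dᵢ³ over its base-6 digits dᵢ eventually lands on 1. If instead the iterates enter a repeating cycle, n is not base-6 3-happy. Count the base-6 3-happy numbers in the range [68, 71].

1

68: 68 → 134 → 99 → 99  (repeats 99)
69: 69 → 153 → 92 → 43 → 3 → 27 → 91 → 36 → 1  (reaches 1)
70: 70 → 190 → 190  (repeats 190)
71: 71 → 251 → 251  (repeats 251)
base-6 3-happy: 69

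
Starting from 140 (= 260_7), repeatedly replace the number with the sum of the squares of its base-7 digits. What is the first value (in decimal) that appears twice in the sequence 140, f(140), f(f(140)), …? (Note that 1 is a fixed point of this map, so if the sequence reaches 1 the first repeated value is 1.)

140 = (2,6,0)_7 → 40
40 = (5,5)_7 → 50
50 = (1,0,1)_7 → 2
2 = (2)_7 → 4
4 = (4)_7 → 16
16 = (2,2)_7 → 8
8 = (1,1)_7 → 2  — 2 already appeared earlier.

2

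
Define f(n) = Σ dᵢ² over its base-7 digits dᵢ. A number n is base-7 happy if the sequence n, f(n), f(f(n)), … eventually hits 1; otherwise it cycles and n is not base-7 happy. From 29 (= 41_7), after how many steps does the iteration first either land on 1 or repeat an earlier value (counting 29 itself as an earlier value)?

4

29 = (4,1)_7 → 4² + 1² = 17
17 = (2,3)_7 → 2² + 3² = 13
13 = (1,6)_7 → 1² + 6² = 37
37 = (5,2)_7 → 5² + 2² = 29  — 29 repeats.
That took 4 steps.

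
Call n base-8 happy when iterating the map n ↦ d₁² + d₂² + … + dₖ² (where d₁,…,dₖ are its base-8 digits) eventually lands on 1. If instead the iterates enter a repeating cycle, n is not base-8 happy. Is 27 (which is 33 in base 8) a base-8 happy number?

base-8 happy

27 = (3,3)_8 → 3² + 3² = 18
18 = (2,2)_8 → 2² + 2² = 8
8 = (1,0)_8 → 1² + 0² = 1  — reached 1.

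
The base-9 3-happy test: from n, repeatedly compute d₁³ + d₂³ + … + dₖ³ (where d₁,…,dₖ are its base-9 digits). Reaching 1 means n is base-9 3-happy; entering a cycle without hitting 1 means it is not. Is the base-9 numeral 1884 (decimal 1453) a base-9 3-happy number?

not base-9 3-happy

1453 = (1,8,8,4)_9 → 1³ + 8³ + 8³ + 4³ = 1 + 512 + 512 + 64 = 1089
1089 = (1,4,4,0)_9 → 1³ + 4³ + 4³ + 0³ = 1 + 64 + 64 + 0 = 129
129 = (1,5,3)_9 → 1³ + 5³ + 3³ = 1 + 125 + 27 = 153
153 = (1,8,0)_9 → 1³ + 8³ + 0³ = 1 + 512 + 0 = 513
513 = (6,3,0)_9 → 6³ + 3³ + 0³ = 216 + 27 + 0 = 243
243 = (3,0,0)_9 → 3³ + 0³ + 0³ = 27 + 0 + 0 = 27
27 = (3,0)_9 → 3³ + 0³ = 27 + 0 = 27  — 27 already seen; the sequence cycles without reaching 1.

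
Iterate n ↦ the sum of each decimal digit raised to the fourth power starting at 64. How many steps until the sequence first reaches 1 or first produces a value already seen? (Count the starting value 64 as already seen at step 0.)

64 → 6⁴ + 4⁴ = 1296 + 256 = 1552
1552 → 1⁴ + 5⁴ + 5⁴ + 2⁴ = 1 + 625 + 625 + 16 = 1267
1267 → 1⁴ + 2⁴ + 6⁴ + 7⁴ = 1 + 16 + 1296 + 2401 = 3714
3714 → 3⁴ + 7⁴ + 1⁴ + 4⁴ = 81 + 2401 + 1 + 256 = 2739
2739 → 2⁴ + 7⁴ + 3⁴ + 9⁴ = 16 + 2401 + 81 + 6561 = 9059
9059 → 9⁴ + 0⁴ + 5⁴ + 9⁴ = 6561 + 0 + 625 + 6561 = 13747
13747 → 1⁴ + 3⁴ + 7⁴ + 4⁴ + 7⁴ = 1 + 81 + 2401 + 256 + 2401 = 5140
5140 → 5⁴ + 1⁴ + 4⁴ + 0⁴ = 625 + 1 + 256 + 0 = 882
882 → 8⁴ + 8⁴ + 2⁴ = 4096 + 4096 + 16 = 8208
8208 → 8⁴ + 2⁴ + 0⁴ + 8⁴ = 4096 + 16 + 0 + 4096 = 8208  — 8208 repeats.
That took 10 steps.

10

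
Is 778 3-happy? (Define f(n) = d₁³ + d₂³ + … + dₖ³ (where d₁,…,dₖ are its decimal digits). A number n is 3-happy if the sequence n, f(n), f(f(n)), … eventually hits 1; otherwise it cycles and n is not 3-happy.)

3-happy

778 → 7³ + 7³ + 8³ = 343 + 343 + 512 = 1198
1198 → 1³ + 1³ + 9³ + 8³ = 1 + 1 + 729 + 512 = 1243
1243 → 1³ + 2³ + 4³ + 3³ = 1 + 8 + 64 + 27 = 100
100 → 1³ + 0³ + 0³ = 1 + 0 + 0 = 1  — reached 1.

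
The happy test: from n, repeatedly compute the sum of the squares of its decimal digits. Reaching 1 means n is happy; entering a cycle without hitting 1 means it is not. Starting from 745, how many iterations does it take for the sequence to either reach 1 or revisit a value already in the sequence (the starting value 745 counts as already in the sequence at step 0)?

13

745 → 7² + 4² + 5² = 49 + 16 + 25 = 90
90 → 9² + 0² = 81 + 0 = 81
81 → 8² + 1² = 64 + 1 = 65
65 → 6² + 5² = 36 + 25 = 61
61 → 6² + 1² = 36 + 1 = 37
37 → 3² + 7² = 9 + 49 = 58
58 → 5² + 8² = 25 + 64 = 89
89 → 8² + 9² = 64 + 81 = 145
145 → 1² + 4² + 5² = 1 + 16 + 25 = 42
42 → 4² + 2² = 16 + 4 = 20
20 → 2² + 0² = 4 + 0 = 4
4 → 4² = 16
16 → 1² + 6² = 1 + 36 = 37  — 37 repeats.
That took 13 steps.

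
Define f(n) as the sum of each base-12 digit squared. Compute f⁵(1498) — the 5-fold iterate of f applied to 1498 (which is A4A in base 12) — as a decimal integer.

80

1498 = (10,4,10)_12 → 10² + 4² + 10² = 216
216 = (1,6,0)_12 → 1² + 6² + 0² = 37
37 = (3,1)_12 → 3² + 1² = 10
10 = (10)_12 → 10² = 100
100 = (8,4)_12 → 8² + 4² = 80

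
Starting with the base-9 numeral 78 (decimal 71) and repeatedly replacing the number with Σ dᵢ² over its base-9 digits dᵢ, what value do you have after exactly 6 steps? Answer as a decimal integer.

89

71 = (7,8)_9 → 7² + 8² = 113
113 = (1,3,5)_9 → 1² + 3² + 5² = 35
35 = (3,8)_9 → 3² + 8² = 73
73 = (8,1)_9 → 8² + 1² = 65
65 = (7,2)_9 → 7² + 2² = 53
53 = (5,8)_9 → 5² + 8² = 89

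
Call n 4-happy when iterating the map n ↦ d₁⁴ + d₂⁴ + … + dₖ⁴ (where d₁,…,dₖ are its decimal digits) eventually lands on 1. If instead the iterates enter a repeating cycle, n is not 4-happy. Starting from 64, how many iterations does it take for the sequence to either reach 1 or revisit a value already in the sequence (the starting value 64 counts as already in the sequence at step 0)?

64 → 6⁴ + 4⁴ = 1552
1552 → 1⁴ + 5⁴ + 5⁴ + 2⁴ = 1267
1267 → 1⁴ + 2⁴ + 6⁴ + 7⁴ = 3714
3714 → 3⁴ + 7⁴ + 1⁴ + 4⁴ = 2739
2739 → 2⁴ + 7⁴ + 3⁴ + 9⁴ = 9059
9059 → 9⁴ + 0⁴ + 5⁴ + 9⁴ = 13747
13747 → 1⁴ + 3⁴ + 7⁴ + 4⁴ + 7⁴ = 5140
5140 → 5⁴ + 1⁴ + 4⁴ + 0⁴ = 882
882 → 8⁴ + 8⁴ + 2⁴ = 8208
8208 → 8⁴ + 2⁴ + 0⁴ + 8⁴ = 8208  — 8208 repeats.
That took 10 steps.

10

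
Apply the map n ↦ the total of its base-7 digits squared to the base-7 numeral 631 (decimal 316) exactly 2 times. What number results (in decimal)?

316 = (6,3,1)_7 → 46
46 = (6,4)_7 → 52

52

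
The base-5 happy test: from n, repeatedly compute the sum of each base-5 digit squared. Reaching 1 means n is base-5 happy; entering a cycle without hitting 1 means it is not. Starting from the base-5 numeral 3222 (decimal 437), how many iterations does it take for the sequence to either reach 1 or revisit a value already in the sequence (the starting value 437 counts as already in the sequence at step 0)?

437 = (3,2,2,2)_5 → 3² + 2² + 2² + 2² = 21
21 = (4,1)_5 → 4² + 1² = 17
17 = (3,2)_5 → 3² + 2² = 13
13 = (2,3)_5 → 2² + 3² = 13  — 13 repeats.
That took 4 steps.

4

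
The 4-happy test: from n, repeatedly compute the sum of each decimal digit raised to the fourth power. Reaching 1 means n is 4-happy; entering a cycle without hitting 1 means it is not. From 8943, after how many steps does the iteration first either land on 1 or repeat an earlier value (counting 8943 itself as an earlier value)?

14

8943 → 10994
10994 → 13379
13379 → 9125
9125 → 7203
7203 → 2498
2498 → 10929
10929 → 13139
13139 → 6725
6725 → 4338
4338 → 4514
4514 → 1138
1138 → 4179
4179 → 9219
9219 → 13139  — 13139 repeats.
That took 14 steps.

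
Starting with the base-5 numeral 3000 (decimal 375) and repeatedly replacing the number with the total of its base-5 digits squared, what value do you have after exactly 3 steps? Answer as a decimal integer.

375 = (3,0,0,0)_5 → 3² + 0² + 0² + 0² = 9
9 = (1,4)_5 → 1² + 4² = 17
17 = (3,2)_5 → 3² + 2² = 13

13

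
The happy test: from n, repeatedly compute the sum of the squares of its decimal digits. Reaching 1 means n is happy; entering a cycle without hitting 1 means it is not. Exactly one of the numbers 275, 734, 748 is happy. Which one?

748

275: 275 → 78 → 113 → 11 → 2 → 4 → 16 → 37 → 58 → 89 → 145 → 42 → 20 → 4  — repeats 4 (not happy)
734: 734 → 74 → 65 → 61 → 37 → 58 → 89 → 145 → 42 → 20 → 4 → 16 → 37  — repeats 37 (not happy)
748: 748 → 129 → 86 → 100 → 1  — reaches 1 (happy)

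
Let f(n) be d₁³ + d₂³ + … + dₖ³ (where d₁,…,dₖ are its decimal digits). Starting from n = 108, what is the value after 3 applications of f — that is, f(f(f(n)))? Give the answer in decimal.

153

108 → 1³ + 0³ + 8³ = 1 + 0 + 512 = 513
513 → 5³ + 1³ + 3³ = 125 + 1 + 27 = 153
153 → 1³ + 5³ + 3³ = 1 + 125 + 27 = 153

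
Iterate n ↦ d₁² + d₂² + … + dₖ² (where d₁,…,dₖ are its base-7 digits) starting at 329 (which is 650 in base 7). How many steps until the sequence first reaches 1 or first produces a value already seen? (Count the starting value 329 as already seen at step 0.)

329 = (6,5,0)_7 → 6² + 5² + 0² = 36 + 25 + 0 = 61
61 = (1,1,5)_7 → 1² + 1² + 5² = 1 + 1 + 25 = 27
27 = (3,6)_7 → 3² + 6² = 9 + 36 = 45
45 = (6,3)_7 → 6² + 3² = 36 + 9 = 45  — 45 repeats.
That took 4 steps.

4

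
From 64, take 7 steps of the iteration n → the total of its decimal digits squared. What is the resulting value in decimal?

20

64 → 6² + 4² = 36 + 16 = 52
52 → 5² + 2² = 25 + 4 = 29
29 → 2² + 9² = 4 + 81 = 85
85 → 8² + 5² = 64 + 25 = 89
89 → 8² + 9² = 64 + 81 = 145
145 → 1² + 4² + 5² = 1 + 16 + 25 = 42
42 → 4² + 2² = 16 + 4 = 20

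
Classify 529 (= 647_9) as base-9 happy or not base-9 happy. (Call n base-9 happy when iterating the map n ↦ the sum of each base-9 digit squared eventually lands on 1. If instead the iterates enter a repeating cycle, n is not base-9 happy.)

529 = (6,4,7)_9 → 6² + 4² + 7² = 36 + 16 + 49 = 101
101 = (1,2,2)_9 → 1² + 2² + 2² = 1 + 4 + 4 = 9
9 = (1,0)_9 → 1² + 0² = 1 + 0 = 1  — reached 1.

base-9 happy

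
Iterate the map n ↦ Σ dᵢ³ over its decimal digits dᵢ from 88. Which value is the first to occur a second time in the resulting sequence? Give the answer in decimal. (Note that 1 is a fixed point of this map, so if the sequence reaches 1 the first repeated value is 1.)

370

88 → 8³ + 8³ = 512 + 512 = 1024
1024 → 1³ + 0³ + 2³ + 4³ = 1 + 0 + 8 + 64 = 73
73 → 7³ + 3³ = 343 + 27 = 370
370 → 3³ + 7³ + 0³ = 27 + 343 + 0 = 370  — 370 already appeared earlier.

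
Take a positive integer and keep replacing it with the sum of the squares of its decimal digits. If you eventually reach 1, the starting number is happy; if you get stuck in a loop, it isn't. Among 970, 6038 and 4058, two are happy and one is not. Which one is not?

970: 970 → 130 → 10 → 1  — reaches 1 (happy)
6038: 6038 → 109 → 82 → 68 → 100 → 1  — reaches 1 (happy)
4058: 4058 → 105 → 26 → 40 → 16 → 37 → 58 → 89 → 145 → 42 → 20 → 4 → 16  — repeats 16 (not happy)

4058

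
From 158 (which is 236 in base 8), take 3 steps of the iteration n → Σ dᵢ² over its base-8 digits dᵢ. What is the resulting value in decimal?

158 = (2,3,6)_8 → 2² + 3² + 6² = 4 + 9 + 36 = 49
49 = (6,1)_8 → 6² + 1² = 36 + 1 = 37
37 = (4,5)_8 → 4² + 5² = 16 + 25 = 41

41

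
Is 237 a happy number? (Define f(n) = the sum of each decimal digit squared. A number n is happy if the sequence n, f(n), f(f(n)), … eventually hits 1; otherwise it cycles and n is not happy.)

not happy

237 → 2² + 3² + 7² = 62
62 → 6² + 2² = 40
40 → 4² + 0² = 16
16 → 1² + 6² = 37
37 → 3² + 7² = 58
58 → 5² + 8² = 89
89 → 8² + 9² = 145
145 → 1² + 4² + 5² = 42
42 → 4² + 2² = 20
20 → 2² + 0² = 4
4 → 4² = 16  — 16 already seen; the sequence cycles without reaching 1.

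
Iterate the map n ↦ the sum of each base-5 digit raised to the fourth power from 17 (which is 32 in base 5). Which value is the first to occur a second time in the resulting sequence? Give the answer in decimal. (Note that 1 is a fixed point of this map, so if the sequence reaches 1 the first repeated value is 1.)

353

17 = (3,2)_5 → 3⁴ + 2⁴ = 81 + 16 = 97
97 = (3,4,2)_5 → 3⁴ + 4⁴ + 2⁴ = 81 + 256 + 16 = 353
353 = (2,4,0,3)_5 → 2⁴ + 4⁴ + 0⁴ + 3⁴ = 16 + 256 + 0 + 81 = 353  — 353 already appeared earlier.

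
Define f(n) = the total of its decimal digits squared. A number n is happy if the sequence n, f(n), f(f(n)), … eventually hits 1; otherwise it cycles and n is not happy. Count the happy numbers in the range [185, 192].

3

185: 185 → 90 → 81 → 65 → 61 → 37 → 58 → 89 → 145 → 42 → 20 → 4 → 16 → 37  — not happy
186: 186 → 101 → 2 → 4 → 16 → 37 → 58 → 89 → 145 → 42 → 20 → 4  — not happy
187: 187 → 114 → 18 → 65 → 61 → 37 → 58 → 89 → 145 → 42 → 20 → 4 → 16 → 37  — not happy
188: 188 → 129 → 86 → 100 → 1  — happy
189: 189 → 146 → 53 → 34 → 25 → 29 → 85 → 89 → 145 → 42 → 20 → 4 → 16 → 37 → 58 → 89  — not happy
190: 190 → 82 → 68 → 100 → 1  — happy
191: 191 → 83 → 73 → 58 → 89 → 145 → 42 → 20 → 4 → 16 → 37 → 58  — not happy
192: 192 → 86 → 100 → 1  — happy
happy: 188, 190, 192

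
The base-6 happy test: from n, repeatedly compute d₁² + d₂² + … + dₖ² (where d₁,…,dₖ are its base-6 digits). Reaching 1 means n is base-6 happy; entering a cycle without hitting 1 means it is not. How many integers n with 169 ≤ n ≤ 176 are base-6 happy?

169: 169 → 33 → 34 → 41 → 26 → 20 → 13 → 5 → 25 → 17 → 29 → 41  — not base-6 happy
170: 170 → 36 → 1  — base-6 happy
171: 171 → 41 → 26 → 20 → 13 → 5 → 25 → 17 → 29 → 41  — not base-6 happy
172: 172 → 48 → 5 → 25 → 17 → 29 → 41 → 26 → 20 → 13 → 5  — not base-6 happy
173: 173 → 57 → 19 → 10 → 17 → 29 → 41 → 26 → 20 → 13 → 5 → 25 → 17  — not base-6 happy
174: 174 → 41 → 26 → 20 → 13 → 5 → 25 → 17 → 29 → 41  — not base-6 happy
175: 175 → 42 → 2 → 4 → 16 → 20 → 13 → 5 → 25 → 17 → 29 → 41 → 26 → 20  — not base-6 happy
176: 176 → 45 → 11 → 26 → 20 → 13 → 5 → 25 → 17 → 29 → 41 → 26  — not base-6 happy
base-6 happy: 170

1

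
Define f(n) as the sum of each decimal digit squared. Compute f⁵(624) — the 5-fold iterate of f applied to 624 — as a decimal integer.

89

624 → 6² + 2² + 4² = 56
56 → 5² + 6² = 61
61 → 6² + 1² = 37
37 → 3² + 7² = 58
58 → 5² + 8² = 89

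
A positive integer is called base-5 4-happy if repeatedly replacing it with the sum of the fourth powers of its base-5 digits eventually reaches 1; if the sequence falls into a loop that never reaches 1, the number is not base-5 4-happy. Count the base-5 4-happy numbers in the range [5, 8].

1

5: 5 → 1  (reaches 1)
6: 6 → 2 → 16 → 82 → 98 → 418 → 244 → 594 → 674 → 514 → 528 → 338 → 194 → 354 → 528  (repeats 528)
7: 7 → 17 → 97 → 353 → 353  (repeats 353)
8: 8 → 82 → 98 → 418 → 244 → 594 → 674 → 514 → 528 → 338 → 194 → 354 → 528  (repeats 528)
base-5 4-happy: 5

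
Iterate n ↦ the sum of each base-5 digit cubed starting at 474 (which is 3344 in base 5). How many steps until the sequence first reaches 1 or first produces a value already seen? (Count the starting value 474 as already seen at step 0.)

7

474 = (3,3,4,4)_5 → 3³ + 3³ + 4³ + 4³ = 27 + 27 + 64 + 64 = 182
182 = (1,2,1,2)_5 → 1³ + 2³ + 1³ + 2³ = 1 + 8 + 1 + 8 = 18
18 = (3,3)_5 → 3³ + 3³ = 27 + 27 = 54
54 = (2,0,4)_5 → 2³ + 0³ + 4³ = 8 + 0 + 64 = 72
72 = (2,4,2)_5 → 2³ + 4³ + 2³ = 8 + 64 + 8 = 80
80 = (3,1,0)_5 → 3³ + 1³ + 0³ = 27 + 1 + 0 = 28
28 = (1,0,3)_5 → 1³ + 0³ + 3³ = 1 + 0 + 27 = 28  — 28 repeats.
That took 7 steps.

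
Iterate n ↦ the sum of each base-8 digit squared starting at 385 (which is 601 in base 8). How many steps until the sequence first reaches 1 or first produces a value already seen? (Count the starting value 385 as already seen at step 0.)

5

385 = (6,0,1)_8 → 6² + 0² + 1² = 37
37 = (4,5)_8 → 4² + 5² = 41
41 = (5,1)_8 → 5² + 1² = 26
26 = (3,2)_8 → 3² + 2² = 13
13 = (1,5)_8 → 1² + 5² = 26  — 26 repeats.
That took 5 steps.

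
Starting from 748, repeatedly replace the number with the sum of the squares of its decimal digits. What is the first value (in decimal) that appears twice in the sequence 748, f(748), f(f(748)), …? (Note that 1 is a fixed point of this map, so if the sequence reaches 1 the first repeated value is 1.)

1

748 → 7² + 4² + 8² = 49 + 16 + 64 = 129
129 → 1² + 2² + 9² = 1 + 4 + 81 = 86
86 → 8² + 6² = 64 + 36 = 100
100 → 1² + 0² + 0² = 1 + 0 + 0 = 1  — reached the fixed point 1.
1 → 1, so 1 is the first repeated value.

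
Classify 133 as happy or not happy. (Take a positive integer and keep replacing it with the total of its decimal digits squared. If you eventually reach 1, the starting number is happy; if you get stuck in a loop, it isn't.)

happy

133 → 19
19 → 82
82 → 68
68 → 100
100 → 1  — reached 1.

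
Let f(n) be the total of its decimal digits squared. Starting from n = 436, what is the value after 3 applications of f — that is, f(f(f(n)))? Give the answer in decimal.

58

436 → 4² + 3² + 6² = 61
61 → 6² + 1² = 37
37 → 3² + 7² = 58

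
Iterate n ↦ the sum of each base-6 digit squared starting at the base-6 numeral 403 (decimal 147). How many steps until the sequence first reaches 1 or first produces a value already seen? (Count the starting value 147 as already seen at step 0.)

147 = (4,0,3)_6 → 4² + 0² + 3² = 16 + 0 + 9 = 25
25 = (4,1)_6 → 4² + 1² = 16 + 1 = 17
17 = (2,5)_6 → 2² + 5² = 4 + 25 = 29
29 = (4,5)_6 → 4² + 5² = 16 + 25 = 41
41 = (1,0,5)_6 → 1² + 0² + 5² = 1 + 0 + 25 = 26
26 = (4,2)_6 → 4² + 2² = 16 + 4 = 20
20 = (3,2)_6 → 3² + 2² = 9 + 4 = 13
13 = (2,1)_6 → 2² + 1² = 4 + 1 = 5
5 = (5)_6 → 5² = 25  — 25 repeats.
That took 9 steps.

9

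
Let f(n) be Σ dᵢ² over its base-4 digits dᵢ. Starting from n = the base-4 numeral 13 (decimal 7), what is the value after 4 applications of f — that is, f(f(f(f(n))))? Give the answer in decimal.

7 = (1,3)_4 → 1² + 3² = 1 + 9 = 10
10 = (2,2)_4 → 2² + 2² = 4 + 4 = 8
8 = (2,0)_4 → 2² + 0² = 4 + 0 = 4
4 = (1,0)_4 → 1² + 0² = 1 + 0 = 1

1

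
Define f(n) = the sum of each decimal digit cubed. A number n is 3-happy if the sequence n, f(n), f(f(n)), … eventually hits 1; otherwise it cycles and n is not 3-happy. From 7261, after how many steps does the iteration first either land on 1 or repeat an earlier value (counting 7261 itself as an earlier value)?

8

7261 → 7³ + 2³ + 6³ + 1³ = 343 + 8 + 216 + 1 = 568
568 → 5³ + 6³ + 8³ = 125 + 216 + 512 = 853
853 → 8³ + 5³ + 3³ = 512 + 125 + 27 = 664
664 → 6³ + 6³ + 4³ = 216 + 216 + 64 = 496
496 → 4³ + 9³ + 6³ = 64 + 729 + 216 = 1009
1009 → 1³ + 0³ + 0³ + 9³ = 1 + 0 + 0 + 729 = 730
730 → 7³ + 3³ + 0³ = 343 + 27 + 0 = 370
370 → 3³ + 7³ + 0³ = 27 + 343 + 0 = 370  — 370 repeats.
That took 8 steps.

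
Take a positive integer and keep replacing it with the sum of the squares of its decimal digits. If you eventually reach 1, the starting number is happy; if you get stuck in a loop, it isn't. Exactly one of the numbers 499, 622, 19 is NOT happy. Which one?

499: 499 → 178 → 114 → 18 → 65 → 61 → 37 → 58 → 89 → 145 → 42 → 20 → 4 → 16 → 37  — repeats 37 (not happy)
622: 622 → 44 → 32 → 13 → 10 → 1  — reaches 1 (happy)
19: 19 → 82 → 68 → 100 → 1  — reaches 1 (happy)

499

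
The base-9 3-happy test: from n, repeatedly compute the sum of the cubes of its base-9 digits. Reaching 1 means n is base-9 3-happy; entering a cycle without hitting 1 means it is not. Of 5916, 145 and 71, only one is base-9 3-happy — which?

5916: 5916 → 540 → 432 → 152 → 856 → 128 → 134 → 638 → 1198 → 470 → 476 → 980 → 540  — repeats 540 (not base-9 3-happy)
145: 145 → 345 → 99 → 9 → 1  — reaches 1 (base-9 3-happy)
71: 71 → 855 → 127 → 127  — repeats 127 (not base-9 3-happy)

145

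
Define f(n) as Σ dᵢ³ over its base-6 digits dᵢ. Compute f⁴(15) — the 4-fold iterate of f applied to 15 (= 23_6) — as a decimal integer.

15 = (2,3)_6 → 35
35 = (5,5)_6 → 250
250 = (1,0,5,4)_6 → 190
190 = (5,1,4)_6 → 190

190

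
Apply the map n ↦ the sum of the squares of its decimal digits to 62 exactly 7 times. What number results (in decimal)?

62 → 6² + 2² = 40
40 → 4² + 0² = 16
16 → 1² + 6² = 37
37 → 3² + 7² = 58
58 → 5² + 8² = 89
89 → 8² + 9² = 145
145 → 1² + 4² + 5² = 42

42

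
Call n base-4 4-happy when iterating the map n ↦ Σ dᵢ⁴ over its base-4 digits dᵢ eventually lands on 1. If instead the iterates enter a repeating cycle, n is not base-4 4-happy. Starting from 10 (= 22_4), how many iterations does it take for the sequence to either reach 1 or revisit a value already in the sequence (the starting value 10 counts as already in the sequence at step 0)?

10 = (2,2)_4 → 2⁴ + 2⁴ = 32
32 = (2,0,0)_4 → 2⁴ + 0⁴ + 0⁴ = 16
16 = (1,0,0)_4 → 1⁴ + 0⁴ + 0⁴ = 1  — reached 1.
That took 3 steps.

3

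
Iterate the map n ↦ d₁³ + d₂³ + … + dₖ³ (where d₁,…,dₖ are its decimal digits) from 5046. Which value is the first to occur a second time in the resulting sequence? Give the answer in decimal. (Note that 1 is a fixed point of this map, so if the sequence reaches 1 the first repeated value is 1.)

153

5046 → 5³ + 0³ + 4³ + 6³ = 125 + 0 + 64 + 216 = 405
405 → 4³ + 0³ + 5³ = 64 + 0 + 125 = 189
189 → 1³ + 8³ + 9³ = 1 + 512 + 729 = 1242
1242 → 1³ + 2³ + 4³ + 2³ = 1 + 8 + 64 + 8 = 81
81 → 8³ + 1³ = 512 + 1 = 513
513 → 5³ + 1³ + 3³ = 125 + 1 + 27 = 153
153 → 1³ + 5³ + 3³ = 1 + 125 + 27 = 153  — 153 already appeared earlier.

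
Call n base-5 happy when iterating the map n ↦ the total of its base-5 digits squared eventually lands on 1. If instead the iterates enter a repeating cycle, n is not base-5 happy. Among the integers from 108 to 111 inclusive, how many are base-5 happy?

108: 108 → 26 → 2 → 4 → 16 → 10 → 4  (repeats 4)
109: 109 → 33 → 11 → 5 → 1  (reaches 1)
110: 110 → 20 → 16 → 10 → 4 → 16  (repeats 16)
111: 111 → 21 → 17 → 13 → 13  (repeats 13)
base-5 happy: 109

1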